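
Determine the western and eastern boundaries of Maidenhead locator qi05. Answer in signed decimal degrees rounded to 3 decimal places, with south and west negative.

Field Q=16, I=8: +16·20° lon, +8·10° lat → SW at lon 140°, lat -10°.
Square 0, 5: +0·2° lon, +5·1° lat → SW at lon 140°, lat -5°.
Cell spans 2° lon × 1° lat.
west 140.000, east 142.000.

140.000, 142.000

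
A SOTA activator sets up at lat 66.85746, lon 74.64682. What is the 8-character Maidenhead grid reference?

Shift to the Maidenhead origin (180°W, 90°S): lon 254.64682, lat 156.85746.
Field (20°×10°, letters A–R): 254.64682/20 → 12 → M, 156.85746/10 → 15 → P; chars MP.
Square (2°×1°, digits 0–9): 14.64682/2 → 7, 6.85746/1 → 6; chars 76.
Subsquare (5′×2.5′, letters a–x): 0.64682/0.0833333 → 7 → h, 0.85746/0.0416667 → 20 → u; chars hu.
Extended square (30″×15″, digits 0–9): 0.06349/0.00833333 → 7, 0.02413/0.00416667 → 5; chars 75.

MP76hu75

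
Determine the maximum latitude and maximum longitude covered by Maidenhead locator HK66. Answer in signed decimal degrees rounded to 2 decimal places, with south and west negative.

17.00, -26.00

Field H=7, K=10: +7·20° lon, +10·10° lat → SW at lon -40°, lat 10°.
Square 6, 6: +6·2° lon, +6·1° lat → SW at lon -28°, lat 16°.
Cell spans 2° lon × 1° lat. NE corner is SW corner plus one full cell.
latitude 17.00, longitude -26.00.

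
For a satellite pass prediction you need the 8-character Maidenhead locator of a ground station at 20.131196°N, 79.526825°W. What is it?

FL00fd61

Offset from 180°W / 90°S: lon 100.47317°, lat 110.13120°.
Field: lon ⌊100.47317/20⌋ = 5 → F; lat ⌊110.13120/10⌋ = 11 → L.
Square: lon ⌊0.47317/2⌋ = 0; lat ⌊0.13120/1⌋ = 0.
Subsquare: lon ⌊0.47317/0.0833333⌋ = 5 → f; lat ⌊0.13120/0.0416667⌋ = 3 → d.
Extended square: lon ⌊0.05651/0.00833333⌋ = 6; lat ⌊0.00620/0.00416667⌋ = 1.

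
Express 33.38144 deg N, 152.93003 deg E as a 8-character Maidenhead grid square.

QM63lj11

Offset from 180°W / 90°S: lon 332.93003°, lat 123.38144°.
Field: 332.93003/20 → 16 → Q, 123.38144/10 → 12 → M; chars QM.
Square: 12.93003/2 → 6, 3.38144/1 → 3; chars 63.
Subsquare: 0.93003/0.0833333 → 11 → l, 0.38144/0.0416667 → 9 → j; chars lj.
Extended square: 0.01336/0.00833333 → 1, 0.00644/0.00416667 → 1; chars 11.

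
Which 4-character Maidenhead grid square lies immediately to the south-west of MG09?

LG98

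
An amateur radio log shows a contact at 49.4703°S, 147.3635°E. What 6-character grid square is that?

QE30qm

Add 180° to longitude and 90° to latitude: 327.3635, 40.5297.
Field (20°×10°, letters A–R): 327.3635/20 → 16 → Q, 40.5297/10 → 4 → E; chars QE.
Square (2°×1°, digits 0–9): 7.3635/2 → 3, 0.5297/1 → 0; chars 30.
Subsquare (5′×2.5′, letters a–x): 1.3635/0.0833333 → 16 → q, 0.5297/0.0416667 → 12 → m; chars qm.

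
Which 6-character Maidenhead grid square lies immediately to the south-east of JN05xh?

JN15ag

Longitude subsquare x = 23; +1 → 24, wraps to 0 = a, carry into square.
Longitude square 0; +1 → 1.
Latitude subsquare h = 7; −1 → 6 = g.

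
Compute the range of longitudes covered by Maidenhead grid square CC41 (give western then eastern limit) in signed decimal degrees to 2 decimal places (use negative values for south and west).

-132.00, -130.00

Field C=2, C=2: +2·20° lon, +2·10° lat → SW at lon -140°, lat -70°.
Square 4, 1: +4·2° lon, +1·1° lat → SW at lon -132°, lat -69°.
Cell spans 2° lon × 1° lat.
west -132.00, east -130.00.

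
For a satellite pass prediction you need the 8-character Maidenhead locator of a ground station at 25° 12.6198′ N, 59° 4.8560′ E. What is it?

LL95mf90

Offset from 180°W / 90°S: lon 239.08093°, lat 115.21033°.
Field: 239.08093/20 → 11 → L, 115.21033/10 → 11 → L; chars LL.
Square: 19.08093/2 → 9, 5.21033/1 → 5; chars 95.
Subsquare: 1.08093/0.0833333 → 12 → m, 0.21033/0.0416667 → 5 → f; chars mf.
Extended square: 0.08093/0.00833333 → 9, 0.00200/0.00416667 → 0; chars 90.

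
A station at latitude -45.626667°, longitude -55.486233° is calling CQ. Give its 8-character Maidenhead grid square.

GE24gi19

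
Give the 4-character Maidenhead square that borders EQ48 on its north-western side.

EQ39

Longitude square 4; −1 → 3.
Latitude square 8; +1 → 9.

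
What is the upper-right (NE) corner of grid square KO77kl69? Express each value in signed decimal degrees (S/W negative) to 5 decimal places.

57.50000, 34.89167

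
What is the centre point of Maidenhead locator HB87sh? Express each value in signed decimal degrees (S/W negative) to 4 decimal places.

Field H=7, B=1: +7·20° lon, +1·10° lat → SW at lon -40°, lat -80°.
Square 8, 7: +8·2° lon, +7·1° lat → SW at lon -24°, lat -73°.
Subsquare s=18, h=7: +18·0.0833333° lon, +7·0.0416667° lat → SW at lon -22.5°, lat -72.7083°.
Cell spans 0.0833333° lon × 0.0416667° lat. Centre is SW corner plus half of each.
latitude -72.6875, longitude -22.4583.

-72.6875, -22.4583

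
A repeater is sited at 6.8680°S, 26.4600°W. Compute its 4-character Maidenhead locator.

Offset from 180°W / 90°S: lon 153.54°, lat 83.13°.
Field (20°×10°, letters A–R): 153.54/20 → 7 → H, 83.13/10 → 8 → I; chars HI.
Square (2°×1°, digits 0–9): 13.54/2 → 6, 3.13/1 → 3; chars 63.

HI63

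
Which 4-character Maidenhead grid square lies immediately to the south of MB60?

MA69

Latitude square 0; −1 → -1, wraps to 9, carry into field.
Latitude field B = 1; −1 → 0 = A.
The longitude characters are unchanged.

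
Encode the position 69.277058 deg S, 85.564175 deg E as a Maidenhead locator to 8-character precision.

NC20sr73

Add 180° to longitude and 90° to latitude: 265.56417, 20.72294.
Field (20°×10°, letters A–R): 265.56417/20 → 13 → N, 20.72294/10 → 2 → C; chars NC.
Square (2°×1°, digits 0–9): 5.56417/2 → 2, 0.72294/1 → 0; chars 20.
Subsquare (5′×2.5′, letters a–x): 1.56417/0.0833333 → 18 → s, 0.72294/0.0416667 → 17 → r; chars sr.
Extended square (30″×15″, digits 0–9): 0.06417/0.00833333 → 7, 0.01461/0.00416667 → 3; chars 73.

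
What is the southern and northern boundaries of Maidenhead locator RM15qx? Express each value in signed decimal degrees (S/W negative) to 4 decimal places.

Field R=17, M=12: +17·20° lon, +12·10° lat → SW at lon 160°, lat 30°.
Square 1, 5: +1·2° lon, +5·1° lat → SW at lon 162°, lat 35°.
Subsquare q=16, x=23: +16·0.0833333° lon, +23·0.0416667° lat → SW at lon 163.333°, lat 35.9583°.
Cell spans 0.0833333° lon × 0.0416667° lat.
south 35.9583, north 36.0000.

35.9583, 36.0000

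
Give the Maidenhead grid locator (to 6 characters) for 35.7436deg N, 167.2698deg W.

AM65ir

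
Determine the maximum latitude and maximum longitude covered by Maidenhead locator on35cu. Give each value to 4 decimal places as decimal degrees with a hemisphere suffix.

Field O=14, N=13: +14·20° lon, +13·10° lat → SW at lon 100°, lat 40°.
Square 3, 5: +3·2° lon, +5·1° lat → SW at lon 106°, lat 45°.
Subsquare c=2, u=20: +2·0.0833333° lon, +20·0.0416667° lat → SW at lon 106.167°, lat 45.8333°.
Cell spans 0.0833333° lon × 0.0416667° lat. NE corner is SW corner plus one full cell.
latitude 45.8750° N, longitude 106.2500° E.

45.8750° N, 106.2500° E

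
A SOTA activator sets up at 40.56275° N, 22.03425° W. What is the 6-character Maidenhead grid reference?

Add 180° to longitude and 90° to latitude: 157.9658, 130.5627.
Field (20°×10°, letters A–R): 157.9658/20 → 7 → H, 130.5627/10 → 13 → N; chars HN.
Square (2°×1°, digits 0–9): 17.9658/2 → 8, 0.5627/1 → 0; chars 80.
Subsquare (5′×2.5′, letters a–x): 1.9658/0.0833333 → 23 → x, 0.5627/0.0416667 → 13 → n; chars xn.

HN80xn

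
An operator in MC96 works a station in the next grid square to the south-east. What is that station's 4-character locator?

Longitude square 9; +1 → 10, wraps to 0, carry into field.
Longitude field M = 12; +1 → 13 = N.
Latitude square 6; −1 → 5.

NC05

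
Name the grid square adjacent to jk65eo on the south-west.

JK65dn

Longitude subsquare e = 4; −1 → 3 = d.
Latitude subsquare o = 14; −1 → 13 = n.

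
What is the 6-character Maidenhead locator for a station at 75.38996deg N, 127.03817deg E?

PQ35mj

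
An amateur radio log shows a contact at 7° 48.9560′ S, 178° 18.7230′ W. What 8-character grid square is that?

AI02ue24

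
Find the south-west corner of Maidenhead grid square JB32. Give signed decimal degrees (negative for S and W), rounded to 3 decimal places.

-78.000, 6.000

Field J=9, B=1: +9·20° lon, +1·10° lat → SW at lon 0°, lat -80°.
Square 3, 2: +3·2° lon, +2·1° lat → SW at lon 6°, lat -78°.
latitude -78.000, longitude 6.000.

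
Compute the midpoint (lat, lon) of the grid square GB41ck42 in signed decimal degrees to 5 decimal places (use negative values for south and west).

Field G=6, B=1: +6·20° lon, +1·10° lat → SW at lon -60°, lat -80°.
Square 4, 1: +4·2° lon, +1·1° lat → SW at lon -52°, lat -79°.
Subsquare c=2, k=10: +2·0.0833333° lon, +10·0.0416667° lat → SW at lon -51.8333°, lat -78.5833°.
Extended square 4, 2: +4·0.00833333° lon, +2·0.00416667° lat → SW at lon -51.8°, lat -78.575°.
Cell spans 0.00833333° lon × 0.00416667° lat. Centre is SW corner plus half of each.
latitude -78.57292, longitude -51.79583.

-78.57292, -51.79583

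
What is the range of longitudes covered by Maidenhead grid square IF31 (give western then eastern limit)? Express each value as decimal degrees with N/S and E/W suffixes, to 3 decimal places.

14.000° W, 12.000° W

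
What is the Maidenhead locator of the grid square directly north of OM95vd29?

OM95ve20

Latitude extended square 9; +1 → 10, wraps to 0, carry into subsquare.
Latitude subsquare d = 3; +1 → 4 = e.
The longitude characters are unchanged.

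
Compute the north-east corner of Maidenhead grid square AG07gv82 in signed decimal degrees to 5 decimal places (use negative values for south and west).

-22.11250, -179.42500

Field A=0, G=6: +0·20° lon, +6·10° lat → SW at lon -180°, lat -30°.
Square 0, 7: +0·2° lon, +7·1° lat → SW at lon -180°, lat -23°.
Subsquare g=6, v=21: +6·0.0833333° lon, +21·0.0416667° lat → SW at lon -179.5°, lat -22.125°.
Extended square 8, 2: +8·0.00833333° lon, +2·0.00416667° lat → SW at lon -179.433°, lat -22.1167°.
Cell spans 0.00833333° lon × 0.00416667° lat. NE corner is SW corner plus one full cell.
latitude -22.11250, longitude -179.42500.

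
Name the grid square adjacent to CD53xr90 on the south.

CD53xq99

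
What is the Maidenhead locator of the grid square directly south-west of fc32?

FC21

Longitude square 3; −1 → 2.
Latitude square 2; −1 → 1.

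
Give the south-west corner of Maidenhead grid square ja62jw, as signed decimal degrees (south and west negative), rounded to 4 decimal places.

-87.0833, 12.7500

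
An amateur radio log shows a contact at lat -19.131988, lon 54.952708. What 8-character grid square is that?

LH70lu48

Shift to the Maidenhead origin (180°W, 90°S): lon 234.95271, lat 70.86801.
Field: 234.95271/20 → 11 → L, 70.86801/10 → 7 → H; chars LH.
Square: 14.95271/2 → 7, 0.86801/1 → 0; chars 70.
Subsquare: 0.95271/0.0833333 → 11 → l, 0.86801/0.0416667 → 20 → u; chars lu.
Extended square: 0.03604/0.00833333 → 4, 0.03468/0.00416667 → 8; chars 48.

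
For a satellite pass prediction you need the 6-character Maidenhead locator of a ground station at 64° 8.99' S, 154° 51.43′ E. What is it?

Offset from 180°W / 90°S: lon 334.8572°, lat 25.8502°.
Field: 334.8572/20 → 16 → Q, 25.8502/10 → 2 → C; chars QC.
Square: 14.8572/2 → 7, 5.8502/1 → 5; chars 75.
Subsquare: 0.8572/0.0833333 → 10 → k, 0.8502/0.0416667 → 20 → u; chars ku.

QC75ku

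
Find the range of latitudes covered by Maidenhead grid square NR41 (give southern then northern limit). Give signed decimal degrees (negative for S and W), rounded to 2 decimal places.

Field N=13, R=17: +13·20° lon, +17·10° lat → SW at lon 80°, lat 80°.
Square 4, 1: +4·2° lon, +1·1° lat → SW at lon 88°, lat 81°.
Cell spans 2° lon × 1° lat.
south 81.00, north 82.00.

81.00, 82.00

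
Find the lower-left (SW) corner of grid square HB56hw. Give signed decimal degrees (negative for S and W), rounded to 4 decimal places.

-73.0833, -29.4167

Field H=7, B=1: +7·20° lon, +1·10° lat → SW at lon -40°, lat -80°.
Square 5, 6: +5·2° lon, +6·1° lat → SW at lon -30°, lat -74°.
Subsquare h=7, w=22: +7·0.0833333° lon, +22·0.0416667° lat → SW at lon -29.4167°, lat -73.0833°.
latitude -73.0833, longitude -29.4167.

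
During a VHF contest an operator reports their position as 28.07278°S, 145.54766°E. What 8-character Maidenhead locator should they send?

QG21sw52

Add 180° to longitude and 90° to latitude: 325.54766, 61.92722.
Field (20°×10°, letters A–R): 325.54766/20 → 16 → Q, 61.92722/10 → 6 → G; chars QG.
Square (2°×1°, digits 0–9): 5.54766/2 → 2, 1.92722/1 → 1; chars 21.
Subsquare (5′×2.5′, letters a–x): 1.54766/0.0833333 → 18 → s, 0.92722/0.0416667 → 22 → w; chars sw.
Extended square (30″×15″, digits 0–9): 0.04766/0.00833333 → 5, 0.01055/0.00416667 → 2; chars 52.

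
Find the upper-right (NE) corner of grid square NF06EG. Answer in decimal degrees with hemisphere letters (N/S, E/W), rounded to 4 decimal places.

Field N=13, F=5: +13·20° lon, +5·10° lat → SW at lon 80°, lat -40°.
Square 0, 6: +0·2° lon, +6·1° lat → SW at lon 80°, lat -34°.
Subsquare e=4, g=6: +4·0.0833333° lon, +6·0.0416667° lat → SW at lon 80.3333°, lat -33.75°.
Cell spans 0.0833333° lon × 0.0416667° lat. NE corner is SW corner plus one full cell.
latitude 33.7083° S, longitude 80.4167° E.

33.7083° S, 80.4167° E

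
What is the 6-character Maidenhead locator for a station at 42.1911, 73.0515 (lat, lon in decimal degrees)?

Add 180° to longitude and 90° to latitude: 253.0515, 132.1911.
Field (20°×10°, letters A–R): lon ⌊253.0515/20⌋ = 12 → M; lat ⌊132.1911/10⌋ = 13 → N.
Square (2°×1°, digits 0–9): lon ⌊13.0515/2⌋ = 6; lat ⌊2.1911/1⌋ = 2.
Subsquare (5′×2.5′, letters a–x): lon ⌊1.0515/0.0833333⌋ = 12 → m; lat ⌊0.1911/0.0416667⌋ = 4 → e.

MN62me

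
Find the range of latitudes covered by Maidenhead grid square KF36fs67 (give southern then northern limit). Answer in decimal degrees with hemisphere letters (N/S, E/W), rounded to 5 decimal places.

Field K=10, F=5: +10·20° lon, +5·10° lat → SW at lon 20°, lat -40°.
Square 3, 6: +3·2° lon, +6·1° lat → SW at lon 26°, lat -34°.
Subsquare f=5, s=18: +5·0.0833333° lon, +18·0.0416667° lat → SW at lon 26.4167°, lat -33.25°.
Extended square 6, 7: +6·0.00833333° lon, +7·0.00416667° lat → SW at lon 26.4667°, lat -33.2208°.
Cell spans 0.00833333° lon × 0.00416667° lat.
south 33.22083° S, north 33.21667° S.

33.22083° S, 33.21667° S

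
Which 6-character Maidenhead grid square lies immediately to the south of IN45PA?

IN44px

Latitude subsquare a = 0; −1 → -1, wraps to 23 = x, carry into square.
Latitude square 5; −1 → 4.
The longitude characters are unchanged.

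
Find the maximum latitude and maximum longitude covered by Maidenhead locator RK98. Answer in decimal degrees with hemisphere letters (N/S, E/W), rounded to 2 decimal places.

19.00° N, 180.00° E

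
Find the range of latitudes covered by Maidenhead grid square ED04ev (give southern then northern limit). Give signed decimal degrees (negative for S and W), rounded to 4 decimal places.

Field E=4, D=3: +4·20° lon, +3·10° lat → SW at lon -100°, lat -60°.
Square 0, 4: +0·2° lon, +4·1° lat → SW at lon -100°, lat -56°.
Subsquare e=4, v=21: +4·0.0833333° lon, +21·0.0416667° lat → SW at lon -99.6667°, lat -55.125°.
Cell spans 0.0833333° lon × 0.0416667° lat.
south -55.1250, north -55.0833.

-55.1250, -55.0833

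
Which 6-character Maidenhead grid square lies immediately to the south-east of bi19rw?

Longitude subsquare r = 17; +1 → 18 = s.
Latitude subsquare w = 22; −1 → 21 = v.

BI19sv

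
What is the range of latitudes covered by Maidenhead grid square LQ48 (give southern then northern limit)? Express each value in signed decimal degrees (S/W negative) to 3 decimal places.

Field L=11, Q=16: +11·20° lon, +16·10° lat → SW at lon 40°, lat 70°.
Square 4, 8: +4·2° lon, +8·1° lat → SW at lon 48°, lat 78°.
Cell spans 2° lon × 1° lat.
south 78.000, north 79.000.

78.000, 79.000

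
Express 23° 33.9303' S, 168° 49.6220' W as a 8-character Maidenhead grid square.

AG56ok04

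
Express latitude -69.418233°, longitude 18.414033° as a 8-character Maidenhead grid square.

JC90en99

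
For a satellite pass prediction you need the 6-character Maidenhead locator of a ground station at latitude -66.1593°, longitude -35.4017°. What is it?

Add 180° to longitude and 90° to latitude: 144.5983, 23.8407.
Field: 144.5983/20 → 7 → H, 23.8407/10 → 2 → C; chars HC.
Square: 4.5983/2 → 2, 3.8407/1 → 3; chars 23.
Subsquare: 0.5983/0.0833333 → 7 → h, 0.8407/0.0416667 → 20 → u; chars hu.

HC23hu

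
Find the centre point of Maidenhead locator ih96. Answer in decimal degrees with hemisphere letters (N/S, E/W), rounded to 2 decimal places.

13.50° S, 1.00° W

Field I=8, H=7: +8·20° lon, +7·10° lat → SW at lon -20°, lat -20°.
Square 9, 6: +9·2° lon, +6·1° lat → SW at lon -2°, lat -14°.
Cell spans 2° lon × 1° lat. Centre is SW corner plus half of each.
latitude 13.50° S, longitude 1.00° W.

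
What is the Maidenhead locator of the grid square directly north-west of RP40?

RP31

Longitude square 4; −1 → 3.
Latitude square 0; +1 → 1.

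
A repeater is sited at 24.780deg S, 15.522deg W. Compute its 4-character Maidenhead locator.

Add 180° to longitude and 90° to latitude: 164.48, 65.22.
Field (20°×10°, letters A–R): 164.48/20 → 8 → I, 65.22/10 → 6 → G; chars IG.
Square (2°×1°, digits 0–9): 4.48/2 → 2, 5.22/1 → 5; chars 25.

IG25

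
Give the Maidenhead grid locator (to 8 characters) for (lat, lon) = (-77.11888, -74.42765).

FB22sv81

Add 180° to longitude and 90° to latitude: 105.57235, 12.88112.
Field: 105.57235/20 → 5 → F, 12.88112/10 → 1 → B; chars FB.
Square: 5.57235/2 → 2, 2.88112/1 → 2; chars 22.
Subsquare: 1.57235/0.0833333 → 18 → s, 0.88112/0.0416667 → 21 → v; chars sv.
Extended square: 0.07235/0.00833333 → 8, 0.00612/0.00416667 → 1; chars 81.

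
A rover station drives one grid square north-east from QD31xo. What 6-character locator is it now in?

Longitude subsquare x = 23; +1 → 24, wraps to 0 = a, carry into square.
Longitude square 3; +1 → 4.
Latitude subsquare o = 14; +1 → 15 = p.

QD41ap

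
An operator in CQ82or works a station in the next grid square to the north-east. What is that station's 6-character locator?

CQ82ps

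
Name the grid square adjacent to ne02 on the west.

Longitude square 0; −1 → -1, wraps to 9, carry into field.
Longitude field N = 13; −1 → 12 = M.
The latitude characters are unchanged.

ME92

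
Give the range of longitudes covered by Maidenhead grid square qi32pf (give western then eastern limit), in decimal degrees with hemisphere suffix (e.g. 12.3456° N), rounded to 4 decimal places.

147.2500° E, 147.3333° E

Field Q=16, I=8: +16·20° lon, +8·10° lat → SW at lon 140°, lat -10°.
Square 3, 2: +3·2° lon, +2·1° lat → SW at lon 146°, lat -8°.
Subsquare p=15, f=5: +15·0.0833333° lon, +5·0.0416667° lat → SW at lon 147.25°, lat -7.79167°.
Cell spans 0.0833333° lon × 0.0416667° lat.
west 147.2500° E, east 147.3333° E.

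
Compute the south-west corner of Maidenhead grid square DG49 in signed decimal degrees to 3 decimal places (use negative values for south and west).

-21.000, -112.000

Field D=3, G=6: +3·20° lon, +6·10° lat → SW at lon -120°, lat -30°.
Square 4, 9: +4·2° lon, +9·1° lat → SW at lon -112°, lat -21°.
latitude -21.000, longitude -112.000.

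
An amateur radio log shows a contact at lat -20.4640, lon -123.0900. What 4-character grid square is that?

CG89

Add 180° to longitude and 90° to latitude: 56.91, 69.54.
Field: lon ⌊56.91/20⌋ = 2 → C; lat ⌊69.54/10⌋ = 6 → G.
Square: lon ⌊16.91/2⌋ = 8; lat ⌊9.54/1⌋ = 9.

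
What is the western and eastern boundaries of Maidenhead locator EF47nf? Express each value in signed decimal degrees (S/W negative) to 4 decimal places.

-90.9167, -90.8333

Field E=4, F=5: +4·20° lon, +5·10° lat → SW at lon -100°, lat -40°.
Square 4, 7: +4·2° lon, +7·1° lat → SW at lon -92°, lat -33°.
Subsquare n=13, f=5: +13·0.0833333° lon, +5·0.0416667° lat → SW at lon -90.9167°, lat -32.7917°.
Cell spans 0.0833333° lon × 0.0416667° lat.
west -90.9167, east -90.8333.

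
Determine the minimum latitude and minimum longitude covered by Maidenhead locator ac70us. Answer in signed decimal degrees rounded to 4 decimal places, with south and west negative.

-69.2500, -164.3333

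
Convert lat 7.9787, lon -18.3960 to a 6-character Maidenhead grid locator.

IJ07tx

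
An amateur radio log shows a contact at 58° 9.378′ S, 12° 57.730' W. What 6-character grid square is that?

ID31mu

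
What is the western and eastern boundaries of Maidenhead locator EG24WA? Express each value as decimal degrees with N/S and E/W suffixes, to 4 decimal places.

Field E=4, G=6: +4·20° lon, +6·10° lat → SW at lon -100°, lat -30°.
Square 2, 4: +2·2° lon, +4·1° lat → SW at lon -96°, lat -26°.
Subsquare w=22, a=0: +22·0.0833333° lon, +0·0.0416667° lat → SW at lon -94.1667°, lat -26°.
Cell spans 0.0833333° lon × 0.0416667° lat.
west 94.1667° W, east 94.0833° W.

94.1667° W, 94.0833° W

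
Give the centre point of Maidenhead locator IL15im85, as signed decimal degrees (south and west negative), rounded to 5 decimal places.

25.52292, -17.26250

Field I=8, L=11: +8·20° lon, +11·10° lat → SW at lon -20°, lat 20°.
Square 1, 5: +1·2° lon, +5·1° lat → SW at lon -18°, lat 25°.
Subsquare i=8, m=12: +8·0.0833333° lon, +12·0.0416667° lat → SW at lon -17.3333°, lat 25.5°.
Extended square 8, 5: +8·0.00833333° lon, +5·0.00416667° lat → SW at lon -17.2667°, lat 25.5208°.
Cell spans 0.00833333° lon × 0.00416667° lat. Centre is SW corner plus half of each.
latitude 25.52292, longitude -17.26250.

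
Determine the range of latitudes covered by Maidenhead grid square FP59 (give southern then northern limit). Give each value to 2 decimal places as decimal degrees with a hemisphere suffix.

Field F=5, P=15: +5·20° lon, +15·10° lat → SW at lon -80°, lat 60°.
Square 5, 9: +5·2° lon, +9·1° lat → SW at lon -70°, lat 69°.
Cell spans 2° lon × 1° lat.
south 69.00° N, north 70.00° N.

69.00° N, 70.00° N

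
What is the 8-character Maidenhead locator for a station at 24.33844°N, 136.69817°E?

Add 180° to longitude and 90° to latitude: 316.69817, 114.33844.
Field: 316.69817/20 → 15 → P, 114.33844/10 → 11 → L; chars PL.
Square: 16.69817/2 → 8, 4.33844/1 → 4; chars 84.
Subsquare: 0.69817/0.0833333 → 8 → i, 0.33844/0.0416667 → 8 → i; chars ii.
Extended square: 0.03150/0.00833333 → 3, 0.00511/0.00416667 → 1; chars 31.

PL84ii31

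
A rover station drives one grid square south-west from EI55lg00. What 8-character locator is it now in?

EI55kf99

Longitude extended square 0; −1 → -1, wraps to 9, carry into subsquare.
Longitude subsquare l = 11; −1 → 10 = k.
Latitude extended square 0; −1 → -1, wraps to 9, carry into subsquare.
Latitude subsquare g = 6; −1 → 5 = f.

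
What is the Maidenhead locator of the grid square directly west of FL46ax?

Longitude subsquare a = 0; −1 → -1, wraps to 23 = x, carry into square.
Longitude square 4; −1 → 3.
The latitude characters are unchanged.

FL36xx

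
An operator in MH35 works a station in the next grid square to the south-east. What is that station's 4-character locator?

MH44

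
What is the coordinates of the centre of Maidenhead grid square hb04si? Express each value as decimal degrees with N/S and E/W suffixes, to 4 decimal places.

Field H=7, B=1: +7·20° lon, +1·10° lat → SW at lon -40°, lat -80°.
Square 0, 4: +0·2° lon, +4·1° lat → SW at lon -40°, lat -76°.
Subsquare s=18, i=8: +18·0.0833333° lon, +8·0.0416667° lat → SW at lon -38.5°, lat -75.6667°.
Cell spans 0.0833333° lon × 0.0416667° lat. Centre is SW corner plus half of each.
latitude 75.6458° S, longitude 38.4583° W.

75.6458° S, 38.4583° W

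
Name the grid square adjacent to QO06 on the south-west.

PO95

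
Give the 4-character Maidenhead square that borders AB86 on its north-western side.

AB77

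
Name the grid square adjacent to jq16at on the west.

JQ06xt

Longitude subsquare a = 0; −1 → -1, wraps to 23 = x, carry into square.
Longitude square 1; −1 → 0.
The latitude characters are unchanged.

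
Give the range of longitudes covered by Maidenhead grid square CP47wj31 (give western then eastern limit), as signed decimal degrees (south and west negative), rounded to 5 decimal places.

Field C=2, P=15: +2·20° lon, +15·10° lat → SW at lon -140°, lat 60°.
Square 4, 7: +4·2° lon, +7·1° lat → SW at lon -132°, lat 67°.
Subsquare w=22, j=9: +22·0.0833333° lon, +9·0.0416667° lat → SW at lon -130.167°, lat 67.375°.
Extended square 3, 1: +3·0.00833333° lon, +1·0.00416667° lat → SW at lon -130.142°, lat 67.3792°.
Cell spans 0.00833333° lon × 0.00416667° lat.
west -130.14167, east -130.13333.

-130.14167, -130.13333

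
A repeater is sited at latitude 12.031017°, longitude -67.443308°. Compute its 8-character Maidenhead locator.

FK62ga67

Shift to the Maidenhead origin (180°W, 90°S): lon 112.55669, lat 102.03102.
Field (20°×10°, letters A–R): 112.55669/20 → 5 → F, 102.03102/10 → 10 → K; chars FK.
Square (2°×1°, digits 0–9): 12.55669/2 → 6, 2.03102/1 → 2; chars 62.
Subsquare (5′×2.5′, letters a–x): 0.55669/0.0833333 → 6 → g, 0.03102/0.0416667 → 0 → a; chars ga.
Extended square (30″×15″, digits 0–9): 0.05669/0.00833333 → 6, 0.03102/0.00416667 → 7; chars 67.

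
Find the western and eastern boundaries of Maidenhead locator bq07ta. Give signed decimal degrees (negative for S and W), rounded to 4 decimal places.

-158.4167, -158.3333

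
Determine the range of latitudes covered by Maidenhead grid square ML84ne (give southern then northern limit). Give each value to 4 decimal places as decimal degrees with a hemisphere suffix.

24.1667° N, 24.2083° N

Field M=12, L=11: +12·20° lon, +11·10° lat → SW at lon 60°, lat 20°.
Square 8, 4: +8·2° lon, +4·1° lat → SW at lon 76°, lat 24°.
Subsquare n=13, e=4: +13·0.0833333° lon, +4·0.0416667° lat → SW at lon 77.0833°, lat 24.1667°.
Cell spans 0.0833333° lon × 0.0416667° lat.
south 24.1667° N, north 24.2083° N.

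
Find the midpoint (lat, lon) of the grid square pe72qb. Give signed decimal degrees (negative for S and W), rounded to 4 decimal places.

-47.9375, 135.3750

Field P=15, E=4: +15·20° lon, +4·10° lat → SW at lon 120°, lat -50°.
Square 7, 2: +7·2° lon, +2·1° lat → SW at lon 134°, lat -48°.
Subsquare q=16, b=1: +16·0.0833333° lon, +1·0.0416667° lat → SW at lon 135.333°, lat -47.9583°.
Cell spans 0.0833333° lon × 0.0416667° lat. Centre is SW corner plus half of each.
latitude -47.9375, longitude 135.3750.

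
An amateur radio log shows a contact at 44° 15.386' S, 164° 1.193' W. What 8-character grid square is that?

AE75xr78

Add 180° to longitude and 90° to latitude: 15.98012, 45.74357.
Field: lon ⌊15.98012/20⌋ = 0 → A; lat ⌊45.74357/10⌋ = 4 → E.
Square: lon ⌊15.98012/2⌋ = 7; lat ⌊5.74357/1⌋ = 5.
Subsquare: lon ⌊1.98012/0.0833333⌋ = 23 → x; lat ⌊0.74357/0.0416667⌋ = 17 → r.
Extended square: lon ⌊0.06345/0.00833333⌋ = 7; lat ⌊0.03523/0.00416667⌋ = 8.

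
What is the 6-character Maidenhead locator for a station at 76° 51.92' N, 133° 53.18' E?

Shift to the Maidenhead origin (180°W, 90°S): lon 313.8863, lat 166.8653.
Field (20°×10°, letters A–R): 313.8863/20 → 15 → P, 166.8653/10 → 16 → Q; chars PQ.
Square (2°×1°, digits 0–9): 13.8863/2 → 6, 6.8653/1 → 6; chars 66.
Subsquare (5′×2.5′, letters a–x): 1.8863/0.0833333 → 22 → w, 0.8653/0.0416667 → 20 → u; chars wu.

PQ66wu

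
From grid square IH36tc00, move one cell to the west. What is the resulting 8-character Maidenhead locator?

IH36sc90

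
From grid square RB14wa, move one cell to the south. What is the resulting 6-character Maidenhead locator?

Latitude subsquare a = 0; −1 → -1, wraps to 23 = x, carry into square.
Latitude square 4; −1 → 3.
The longitude characters are unchanged.

RB13wx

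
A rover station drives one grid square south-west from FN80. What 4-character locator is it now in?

FM79

Longitude square 8; −1 → 7.
Latitude square 0; −1 → -1, wraps to 9, carry into field.
Latitude field N = 13; −1 → 12 = M.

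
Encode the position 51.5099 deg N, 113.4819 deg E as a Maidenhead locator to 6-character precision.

OO61rm

Add 180° to longitude and 90° to latitude: 293.4819, 141.5099.
Field (20°×10°, letters A–R): 293.4819/20 → 14 → O, 141.5099/10 → 14 → O; chars OO.
Square (2°×1°, digits 0–9): 13.4819/2 → 6, 1.5099/1 → 1; chars 61.
Subsquare (5′×2.5′, letters a–x): 1.4819/0.0833333 → 17 → r, 0.5099/0.0416667 → 12 → m; chars rm.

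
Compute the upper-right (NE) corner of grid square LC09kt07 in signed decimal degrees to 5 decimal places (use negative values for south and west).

Field L=11, C=2: +11·20° lon, +2·10° lat → SW at lon 40°, lat -70°.
Square 0, 9: +0·2° lon, +9·1° lat → SW at lon 40°, lat -61°.
Subsquare k=10, t=19: +10·0.0833333° lon, +19·0.0416667° lat → SW at lon 40.8333°, lat -60.2083°.
Extended square 0, 7: +0·0.00833333° lon, +7·0.00416667° lat → SW at lon 40.8333°, lat -60.1792°.
Cell spans 0.00833333° lon × 0.00416667° lat. NE corner is SW corner plus one full cell.
latitude -60.17500, longitude 40.84167.

-60.17500, 40.84167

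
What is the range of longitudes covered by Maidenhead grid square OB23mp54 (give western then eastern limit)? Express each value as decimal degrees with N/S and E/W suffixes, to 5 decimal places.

Field O=14, B=1: +14·20° lon, +1·10° lat → SW at lon 100°, lat -80°.
Square 2, 3: +2·2° lon, +3·1° lat → SW at lon 104°, lat -77°.
Subsquare m=12, p=15: +12·0.0833333° lon, +15·0.0416667° lat → SW at lon 105°, lat -76.375°.
Extended square 5, 4: +5·0.00833333° lon, +4·0.00416667° lat → SW at lon 105.042°, lat -76.3583°.
Cell spans 0.00833333° lon × 0.00416667° lat.
west 105.04167° E, east 105.05000° E.

105.04167° E, 105.05000° E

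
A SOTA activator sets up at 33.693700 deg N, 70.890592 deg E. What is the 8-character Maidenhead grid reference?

Shift to the Maidenhead origin (180°W, 90°S): lon 250.89059, lat 123.69370.
Field (20°×10°, letters A–R): 250.89059/20 → 12 → M, 123.69370/10 → 12 → M; chars MM.
Square (2°×1°, digits 0–9): 10.89059/2 → 5, 3.69370/1 → 3; chars 53.
Subsquare (5′×2.5′, letters a–x): 0.89059/0.0833333 → 10 → k, 0.69370/0.0416667 → 16 → q; chars kq.
Extended square (30″×15″, digits 0–9): 0.05726/0.00833333 → 6, 0.02703/0.00416667 → 6; chars 66.

MM53kq66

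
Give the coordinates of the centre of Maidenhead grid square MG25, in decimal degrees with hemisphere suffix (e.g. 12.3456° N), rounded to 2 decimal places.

Field M=12, G=6: +12·20° lon, +6·10° lat → SW at lon 60°, lat -30°.
Square 2, 5: +2·2° lon, +5·1° lat → SW at lon 64°, lat -25°.
Cell spans 2° lon × 1° lat. Centre is SW corner plus half of each.
latitude 24.50° S, longitude 65.00° E.

24.50° S, 65.00° E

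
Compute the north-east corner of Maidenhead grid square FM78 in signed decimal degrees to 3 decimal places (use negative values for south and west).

Field F=5, M=12: +5·20° lon, +12·10° lat → SW at lon -80°, lat 30°.
Square 7, 8: +7·2° lon, +8·1° lat → SW at lon -66°, lat 38°.
Cell spans 2° lon × 1° lat. NE corner is SW corner plus one full cell.
latitude 39.000, longitude -64.000.

39.000, -64.000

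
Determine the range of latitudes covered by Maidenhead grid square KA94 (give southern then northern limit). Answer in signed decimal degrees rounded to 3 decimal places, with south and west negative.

Field K=10, A=0: +10·20° lon, +0·10° lat → SW at lon 20°, lat -90°.
Square 9, 4: +9·2° lon, +4·1° lat → SW at lon 38°, lat -86°.
Cell spans 2° lon × 1° lat.
south -86.000, north -85.000.

-86.000, -85.000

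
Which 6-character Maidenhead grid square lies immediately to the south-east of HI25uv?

HI25vu

Longitude subsquare u = 20; +1 → 21 = v.
Latitude subsquare v = 21; −1 → 20 = u.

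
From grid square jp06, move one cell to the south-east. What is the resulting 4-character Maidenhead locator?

Longitude square 0; +1 → 1.
Latitude square 6; −1 → 5.

JP15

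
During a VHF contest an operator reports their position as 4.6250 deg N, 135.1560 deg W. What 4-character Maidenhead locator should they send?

CJ24

Shift to the Maidenhead origin (180°W, 90°S): lon 44.84, lat 94.62.
Field (20°×10°, letters A–R): lon ⌊44.84/20⌋ = 2 → C; lat ⌊94.62/10⌋ = 9 → J.
Square (2°×1°, digits 0–9): lon ⌊4.84/2⌋ = 2; lat ⌊4.62/1⌋ = 4.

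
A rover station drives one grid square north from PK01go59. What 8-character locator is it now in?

Latitude extended square 9; +1 → 10, wraps to 0, carry into subsquare.
Latitude subsquare o = 14; +1 → 15 = p.
The longitude characters are unchanged.

PK01gp50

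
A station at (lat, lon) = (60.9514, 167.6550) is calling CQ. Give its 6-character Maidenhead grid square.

Offset from 180°W / 90°S: lon 347.6550°, lat 150.9514°.
Field: 347.6550/20 → 17 → R, 150.9514/10 → 15 → P; chars RP.
Square: 7.6550/2 → 3, 0.9514/1 → 0; chars 30.
Subsquare: 1.6550/0.0833333 → 19 → t, 0.9514/0.0416667 → 22 → w; chars tw.

RP30tw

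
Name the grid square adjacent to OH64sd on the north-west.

OH64re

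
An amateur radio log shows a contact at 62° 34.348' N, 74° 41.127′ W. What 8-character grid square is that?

FP22pn77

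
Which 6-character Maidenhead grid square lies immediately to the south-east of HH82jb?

Longitude subsquare j = 9; +1 → 10 = k.
Latitude subsquare b = 1; −1 → 0 = a.

HH82ka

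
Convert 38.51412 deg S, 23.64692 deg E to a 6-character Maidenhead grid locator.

KF11tl

Offset from 180°W / 90°S: lon 203.6469°, lat 51.4859°.
Field (20°×10°, letters A–R): lon ⌊203.6469/20⌋ = 10 → K; lat ⌊51.4859/10⌋ = 5 → F.
Square (2°×1°, digits 0–9): lon ⌊3.6469/2⌋ = 1; lat ⌊1.4859/1⌋ = 1.
Subsquare (5′×2.5′, letters a–x): lon ⌊1.6469/0.0833333⌋ = 19 → t; lat ⌊0.4859/0.0416667⌋ = 11 → l.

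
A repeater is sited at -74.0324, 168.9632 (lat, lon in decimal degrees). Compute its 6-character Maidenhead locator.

Offset from 180°W / 90°S: lon 348.9632°, lat 15.9676°.
Field: 348.9632/20 → 17 → R, 15.9676/10 → 1 → B; chars RB.
Square: 8.9632/2 → 4, 5.9676/1 → 5; chars 45.
Subsquare: 0.9632/0.0833333 → 11 → l, 0.9676/0.0416667 → 23 → x; chars lx.

RB45lx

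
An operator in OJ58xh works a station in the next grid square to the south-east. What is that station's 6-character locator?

Longitude subsquare x = 23; +1 → 24, wraps to 0 = a, carry into square.
Longitude square 5; +1 → 6.
Latitude subsquare h = 7; −1 → 6 = g.

OJ68ag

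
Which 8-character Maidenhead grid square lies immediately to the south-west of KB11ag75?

KB11ag64

Longitude extended square 7; −1 → 6.
Latitude extended square 5; −1 → 4.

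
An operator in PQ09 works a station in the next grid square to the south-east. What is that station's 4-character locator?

PQ18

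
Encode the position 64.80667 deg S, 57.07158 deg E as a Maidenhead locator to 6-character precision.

LC85me

Offset from 180°W / 90°S: lon 237.0716°, lat 25.1933°.
Field: 237.0716/20 → 11 → L, 25.1933/10 → 2 → C; chars LC.
Square: 17.0716/2 → 8, 5.1933/1 → 5; chars 85.
Subsquare: 1.0716/0.0833333 → 12 → m, 0.1933/0.0416667 → 4 → e; chars me.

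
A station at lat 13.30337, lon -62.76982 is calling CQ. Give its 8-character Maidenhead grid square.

FK83oh72

Offset from 180°W / 90°S: lon 117.23018°, lat 103.30337°.
Field (20°×10°, letters A–R): lon ⌊117.23018/20⌋ = 5 → F; lat ⌊103.30337/10⌋ = 10 → K.
Square (2°×1°, digits 0–9): lon ⌊17.23018/2⌋ = 8; lat ⌊3.30337/1⌋ = 3.
Subsquare (5′×2.5′, letters a–x): lon ⌊1.23018/0.0833333⌋ = 14 → o; lat ⌊0.30337/0.0416667⌋ = 7 → h.
Extended square (30″×15″, digits 0–9): lon ⌊0.06351/0.00833333⌋ = 7; lat ⌊0.01170/0.00416667⌋ = 2.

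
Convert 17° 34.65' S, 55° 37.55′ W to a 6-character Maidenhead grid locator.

Shift to the Maidenhead origin (180°W, 90°S): lon 124.3742, lat 72.4225.
Field (20°×10°, letters A–R): lon ⌊124.3742/20⌋ = 6 → G; lat ⌊72.4225/10⌋ = 7 → H.
Square (2°×1°, digits 0–9): lon ⌊4.3742/2⌋ = 2; lat ⌊2.4225/1⌋ = 2.
Subsquare (5′×2.5′, letters a–x): lon ⌊0.3742/0.0833333⌋ = 4 → e; lat ⌊0.4225/0.0416667⌋ = 10 → k.

GH22ek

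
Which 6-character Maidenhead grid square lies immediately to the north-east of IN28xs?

Longitude subsquare x = 23; +1 → 24, wraps to 0 = a, carry into square.
Longitude square 2; +1 → 3.
Latitude subsquare s = 18; +1 → 19 = t.

IN38at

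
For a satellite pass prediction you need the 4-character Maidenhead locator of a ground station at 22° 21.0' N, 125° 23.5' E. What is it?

Offset from 180°W / 90°S: lon 305.39°, lat 112.35°.
Field: 305.39/20 → 15 → P, 112.35/10 → 11 → L; chars PL.
Square: 5.39/2 → 2, 2.35/1 → 2; chars 22.

PL22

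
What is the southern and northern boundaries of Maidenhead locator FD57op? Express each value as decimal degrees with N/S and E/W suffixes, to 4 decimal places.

Field F=5, D=3: +5·20° lon, +3·10° lat → SW at lon -80°, lat -60°.
Square 5, 7: +5·2° lon, +7·1° lat → SW at lon -70°, lat -53°.
Subsquare o=14, p=15: +14·0.0833333° lon, +15·0.0416667° lat → SW at lon -68.8333°, lat -52.375°.
Cell spans 0.0833333° lon × 0.0416667° lat.
south 52.3750° S, north 52.3333° S.

52.3750° S, 52.3333° S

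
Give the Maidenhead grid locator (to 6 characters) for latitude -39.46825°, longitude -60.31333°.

Offset from 180°W / 90°S: lon 119.6867°, lat 50.5318°.
Field: lon ⌊119.6867/20⌋ = 5 → F; lat ⌊50.5318/10⌋ = 5 → F.
Square: lon ⌊19.6867/2⌋ = 9; lat ⌊0.5318/1⌋ = 0.
Subsquare: lon ⌊1.6867/0.0833333⌋ = 20 → u; lat ⌊0.5318/0.0416667⌋ = 12 → m.

FF90um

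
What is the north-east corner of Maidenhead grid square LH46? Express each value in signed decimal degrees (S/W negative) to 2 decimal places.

Field L=11, H=7: +11·20° lon, +7·10° lat → SW at lon 40°, lat -20°.
Square 4, 6: +4·2° lon, +6·1° lat → SW at lon 48°, lat -14°.
Cell spans 2° lon × 1° lat. NE corner is SW corner plus one full cell.
latitude -13.00, longitude 50.00.

-13.00, 50.00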